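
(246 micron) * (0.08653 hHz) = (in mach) 6.252e-06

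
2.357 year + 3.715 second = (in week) 122.9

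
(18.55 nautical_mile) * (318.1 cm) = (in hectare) 10.93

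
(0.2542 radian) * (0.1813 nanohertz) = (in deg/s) 2.641e-09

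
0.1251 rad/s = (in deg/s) 7.168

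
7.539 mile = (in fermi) 1.213e+19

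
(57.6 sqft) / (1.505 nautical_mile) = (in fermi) 1.92e+12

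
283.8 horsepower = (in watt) 2.116e+05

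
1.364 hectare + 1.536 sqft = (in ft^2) 1.468e+05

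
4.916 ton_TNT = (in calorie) 4.916e+09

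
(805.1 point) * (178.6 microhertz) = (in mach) 1.49e-07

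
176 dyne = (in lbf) 0.0003957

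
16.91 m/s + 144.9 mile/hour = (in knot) 158.8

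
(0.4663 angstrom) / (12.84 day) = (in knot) 8.17e-17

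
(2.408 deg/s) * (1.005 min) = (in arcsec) 5.227e+05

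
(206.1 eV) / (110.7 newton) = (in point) 8.456e-16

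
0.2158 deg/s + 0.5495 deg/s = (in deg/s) 0.7653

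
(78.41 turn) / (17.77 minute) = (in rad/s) 0.4621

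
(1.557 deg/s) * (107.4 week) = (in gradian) 1.124e+08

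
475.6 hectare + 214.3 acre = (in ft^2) 6.053e+07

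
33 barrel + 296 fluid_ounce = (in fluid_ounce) 1.777e+05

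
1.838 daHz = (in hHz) 0.1838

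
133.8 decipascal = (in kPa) 0.01338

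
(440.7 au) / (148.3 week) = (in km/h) 2.646e+06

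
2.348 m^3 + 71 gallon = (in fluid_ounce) 8.848e+04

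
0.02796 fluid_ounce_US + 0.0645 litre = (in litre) 0.06533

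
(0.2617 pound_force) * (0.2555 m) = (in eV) 1.856e+18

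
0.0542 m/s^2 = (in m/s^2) 0.0542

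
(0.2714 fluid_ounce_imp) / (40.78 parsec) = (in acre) 1.514e-27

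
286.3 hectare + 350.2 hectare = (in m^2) 6.365e+06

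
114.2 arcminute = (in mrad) 33.22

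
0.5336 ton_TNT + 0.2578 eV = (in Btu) 2.116e+06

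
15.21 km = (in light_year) 1.608e-12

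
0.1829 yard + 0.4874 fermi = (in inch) 6.584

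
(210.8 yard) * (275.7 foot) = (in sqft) 1.744e+05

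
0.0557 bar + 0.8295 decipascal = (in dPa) 5.57e+04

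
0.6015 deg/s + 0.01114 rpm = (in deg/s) 0.6683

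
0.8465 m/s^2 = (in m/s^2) 0.8465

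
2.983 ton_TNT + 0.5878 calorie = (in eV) 7.79e+28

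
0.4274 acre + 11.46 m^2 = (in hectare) 0.1741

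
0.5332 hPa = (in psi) 0.007733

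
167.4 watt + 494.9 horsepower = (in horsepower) 495.1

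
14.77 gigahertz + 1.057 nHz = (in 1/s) 1.477e+10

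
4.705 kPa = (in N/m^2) 4705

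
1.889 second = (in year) 5.99e-08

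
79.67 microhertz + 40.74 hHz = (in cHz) 4.074e+05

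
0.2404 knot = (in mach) 0.0003632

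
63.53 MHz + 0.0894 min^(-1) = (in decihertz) 6.353e+08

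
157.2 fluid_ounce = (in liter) 4.649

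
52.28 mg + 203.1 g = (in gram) 203.2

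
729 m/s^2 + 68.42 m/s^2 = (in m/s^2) 797.4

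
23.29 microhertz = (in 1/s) 2.329e-05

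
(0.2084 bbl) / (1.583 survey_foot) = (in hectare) 6.867e-06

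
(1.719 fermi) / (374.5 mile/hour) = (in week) 1.698e-23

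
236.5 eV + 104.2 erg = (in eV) 6.504e+13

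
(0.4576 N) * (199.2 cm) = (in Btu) 0.000864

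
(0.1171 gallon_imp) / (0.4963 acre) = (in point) 0.0007513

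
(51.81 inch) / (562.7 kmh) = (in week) 1.392e-08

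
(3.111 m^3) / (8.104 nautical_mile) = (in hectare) 2.073e-08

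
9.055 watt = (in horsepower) 0.01214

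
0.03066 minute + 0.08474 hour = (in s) 306.9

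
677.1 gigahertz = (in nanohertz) 6.771e+20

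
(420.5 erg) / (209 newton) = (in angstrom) 2012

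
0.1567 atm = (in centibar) 15.88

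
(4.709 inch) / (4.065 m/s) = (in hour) 8.173e-06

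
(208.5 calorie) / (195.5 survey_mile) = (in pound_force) 0.0006233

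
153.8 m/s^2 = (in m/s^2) 153.8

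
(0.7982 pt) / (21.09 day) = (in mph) 3.457e-10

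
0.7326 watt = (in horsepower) 0.0009824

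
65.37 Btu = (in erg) 6.897e+11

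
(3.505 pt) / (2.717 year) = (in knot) 2.805e-11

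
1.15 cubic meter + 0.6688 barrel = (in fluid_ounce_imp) 4.422e+04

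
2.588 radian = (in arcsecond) 5.338e+05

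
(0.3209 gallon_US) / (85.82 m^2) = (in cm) 0.001415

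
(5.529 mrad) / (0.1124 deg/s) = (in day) 3.262e-05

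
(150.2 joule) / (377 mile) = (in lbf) 5.565e-05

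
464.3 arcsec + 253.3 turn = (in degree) 9.119e+04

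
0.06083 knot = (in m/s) 0.03129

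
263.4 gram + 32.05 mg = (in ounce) 9.292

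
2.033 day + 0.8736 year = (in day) 320.9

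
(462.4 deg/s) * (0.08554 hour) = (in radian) 2485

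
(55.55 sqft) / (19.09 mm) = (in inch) 1.064e+04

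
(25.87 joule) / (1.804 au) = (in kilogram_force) 9.775e-12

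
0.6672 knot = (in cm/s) 34.32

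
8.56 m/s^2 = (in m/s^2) 8.56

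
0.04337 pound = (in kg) 0.01967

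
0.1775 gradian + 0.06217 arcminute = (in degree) 0.1608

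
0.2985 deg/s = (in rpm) 0.04975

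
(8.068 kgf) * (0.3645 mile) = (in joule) 4.641e+04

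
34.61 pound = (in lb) 34.61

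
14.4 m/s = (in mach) 0.04229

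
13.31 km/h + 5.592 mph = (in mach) 0.0182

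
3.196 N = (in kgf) 0.3259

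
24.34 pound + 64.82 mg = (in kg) 11.04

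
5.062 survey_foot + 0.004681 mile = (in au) 6.067e-11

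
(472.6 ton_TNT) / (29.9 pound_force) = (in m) 1.487e+10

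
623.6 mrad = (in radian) 0.6236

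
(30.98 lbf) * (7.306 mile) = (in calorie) 3.873e+05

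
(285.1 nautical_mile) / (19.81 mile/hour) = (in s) 5.962e+04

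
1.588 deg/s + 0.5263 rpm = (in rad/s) 0.08283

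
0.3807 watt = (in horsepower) 0.0005105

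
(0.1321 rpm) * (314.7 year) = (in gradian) 8.74e+09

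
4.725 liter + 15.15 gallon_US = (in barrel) 0.3904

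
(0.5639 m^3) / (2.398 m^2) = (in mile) 0.0001461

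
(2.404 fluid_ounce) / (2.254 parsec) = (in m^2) 1.022e-21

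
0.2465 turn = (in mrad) 1549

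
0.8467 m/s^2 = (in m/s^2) 0.8467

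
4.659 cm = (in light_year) 4.925e-18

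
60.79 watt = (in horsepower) 0.08152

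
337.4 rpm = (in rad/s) 35.33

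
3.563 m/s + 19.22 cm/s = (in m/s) 3.755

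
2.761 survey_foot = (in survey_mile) 0.0005229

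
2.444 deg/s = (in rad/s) 0.04266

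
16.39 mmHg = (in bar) 0.02185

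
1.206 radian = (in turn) 0.1919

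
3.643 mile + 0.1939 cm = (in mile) 3.643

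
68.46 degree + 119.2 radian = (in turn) 19.16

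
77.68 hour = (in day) 3.237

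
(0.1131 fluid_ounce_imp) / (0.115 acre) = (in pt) 1.957e-05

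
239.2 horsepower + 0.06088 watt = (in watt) 1.784e+05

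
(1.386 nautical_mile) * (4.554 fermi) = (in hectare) 1.169e-15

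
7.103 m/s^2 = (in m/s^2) 7.103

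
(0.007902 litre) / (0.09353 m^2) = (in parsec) 2.738e-21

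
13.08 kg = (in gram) 1.308e+04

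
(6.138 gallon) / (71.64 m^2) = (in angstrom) 3.243e+06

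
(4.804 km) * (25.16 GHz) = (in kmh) 4.351e+14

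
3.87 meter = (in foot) 12.7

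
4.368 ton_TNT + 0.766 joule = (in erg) 1.828e+17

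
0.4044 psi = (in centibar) 2.788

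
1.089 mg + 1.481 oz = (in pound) 0.09256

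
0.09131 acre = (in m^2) 369.5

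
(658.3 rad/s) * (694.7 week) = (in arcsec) 5.705e+16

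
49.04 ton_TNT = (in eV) 1.281e+30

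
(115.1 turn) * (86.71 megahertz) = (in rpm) 5.988e+11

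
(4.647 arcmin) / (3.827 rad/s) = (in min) 5.887e-06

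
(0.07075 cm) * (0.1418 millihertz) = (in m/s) 1.003e-07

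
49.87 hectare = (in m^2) 4.987e+05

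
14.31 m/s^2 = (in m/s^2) 14.31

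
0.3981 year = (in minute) 2.092e+05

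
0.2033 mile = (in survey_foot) 1073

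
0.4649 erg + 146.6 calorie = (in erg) 6.134e+09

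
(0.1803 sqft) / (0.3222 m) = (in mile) 3.23e-05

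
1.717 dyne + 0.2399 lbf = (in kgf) 0.1088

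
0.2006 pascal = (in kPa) 0.0002006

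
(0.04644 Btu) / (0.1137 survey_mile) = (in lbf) 0.0602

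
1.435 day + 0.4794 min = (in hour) 34.45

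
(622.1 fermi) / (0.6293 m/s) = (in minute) 1.648e-14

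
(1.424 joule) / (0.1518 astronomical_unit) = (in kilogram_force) 6.394e-12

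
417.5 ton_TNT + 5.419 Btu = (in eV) 1.09e+31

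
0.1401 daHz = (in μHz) 1.401e+06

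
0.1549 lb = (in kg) 0.07026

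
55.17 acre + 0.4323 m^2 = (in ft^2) 2.403e+06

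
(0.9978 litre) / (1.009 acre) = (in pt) 0.0006927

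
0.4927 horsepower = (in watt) 367.4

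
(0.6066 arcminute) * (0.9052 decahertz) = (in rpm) 0.01525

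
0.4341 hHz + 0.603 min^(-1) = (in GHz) 4.342e-08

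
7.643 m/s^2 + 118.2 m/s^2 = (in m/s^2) 125.8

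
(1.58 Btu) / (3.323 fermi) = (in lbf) 1.128e+17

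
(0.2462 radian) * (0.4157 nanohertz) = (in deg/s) 5.864e-09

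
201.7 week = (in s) 1.22e+08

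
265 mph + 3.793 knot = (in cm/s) 1.204e+04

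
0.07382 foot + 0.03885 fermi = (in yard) 0.02461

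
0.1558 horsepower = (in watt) 116.2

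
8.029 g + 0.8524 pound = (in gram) 394.7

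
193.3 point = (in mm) 68.19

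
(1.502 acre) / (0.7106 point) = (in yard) 2.652e+07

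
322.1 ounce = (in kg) 9.131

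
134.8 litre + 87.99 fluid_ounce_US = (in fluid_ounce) 4646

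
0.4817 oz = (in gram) 13.66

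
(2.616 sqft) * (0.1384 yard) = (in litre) 30.76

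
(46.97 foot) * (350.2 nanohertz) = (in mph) 1.122e-05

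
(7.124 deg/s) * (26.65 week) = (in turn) 3.19e+05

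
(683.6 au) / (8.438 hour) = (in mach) 9.887e+06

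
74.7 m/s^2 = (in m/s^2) 74.7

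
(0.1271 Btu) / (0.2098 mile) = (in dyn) 3.972e+04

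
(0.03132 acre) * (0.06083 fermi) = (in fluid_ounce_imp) 2.714e-10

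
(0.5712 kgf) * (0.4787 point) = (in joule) 0.000946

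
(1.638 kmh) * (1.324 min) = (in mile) 0.02246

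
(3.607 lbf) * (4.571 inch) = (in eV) 1.163e+19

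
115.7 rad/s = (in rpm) 1105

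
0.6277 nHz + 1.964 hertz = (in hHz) 0.01964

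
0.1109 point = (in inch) 0.00154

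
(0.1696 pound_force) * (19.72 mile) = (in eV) 1.494e+23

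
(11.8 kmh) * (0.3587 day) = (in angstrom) 1.016e+15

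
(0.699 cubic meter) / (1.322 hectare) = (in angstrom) 5.287e+05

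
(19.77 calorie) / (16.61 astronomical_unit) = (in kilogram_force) 3.395e-12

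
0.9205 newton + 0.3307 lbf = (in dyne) 2.392e+05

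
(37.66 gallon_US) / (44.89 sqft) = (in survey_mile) 2.124e-05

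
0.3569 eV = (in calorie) 1.367e-20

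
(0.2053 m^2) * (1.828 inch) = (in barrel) 0.05996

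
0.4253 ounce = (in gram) 12.06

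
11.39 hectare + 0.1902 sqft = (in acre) 28.15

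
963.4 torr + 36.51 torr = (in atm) 1.316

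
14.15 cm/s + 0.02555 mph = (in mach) 0.0004491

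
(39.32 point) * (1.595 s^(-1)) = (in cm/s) 2.212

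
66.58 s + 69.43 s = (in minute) 2.267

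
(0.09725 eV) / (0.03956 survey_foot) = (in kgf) 1.318e-19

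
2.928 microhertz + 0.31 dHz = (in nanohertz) 3.1e+07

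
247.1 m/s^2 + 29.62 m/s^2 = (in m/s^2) 276.7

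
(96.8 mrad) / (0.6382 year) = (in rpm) 4.593e-08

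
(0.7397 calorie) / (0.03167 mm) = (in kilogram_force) 9965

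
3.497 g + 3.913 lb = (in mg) 1.778e+06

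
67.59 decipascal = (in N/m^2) 6.759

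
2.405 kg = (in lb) 5.302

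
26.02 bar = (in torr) 1.952e+04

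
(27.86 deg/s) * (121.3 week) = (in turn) 5.677e+06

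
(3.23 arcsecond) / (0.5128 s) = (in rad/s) 3.054e-05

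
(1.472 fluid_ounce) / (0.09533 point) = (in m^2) 1.294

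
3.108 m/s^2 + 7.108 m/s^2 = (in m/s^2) 10.22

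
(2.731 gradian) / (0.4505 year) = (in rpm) 2.883e-08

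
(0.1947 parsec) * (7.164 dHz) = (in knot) 8.366e+15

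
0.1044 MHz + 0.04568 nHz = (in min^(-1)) 6.264e+06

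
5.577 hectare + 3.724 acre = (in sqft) 7.625e+05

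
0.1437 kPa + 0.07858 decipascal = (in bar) 0.001437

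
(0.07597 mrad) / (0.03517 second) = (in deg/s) 0.1238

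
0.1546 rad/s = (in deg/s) 8.858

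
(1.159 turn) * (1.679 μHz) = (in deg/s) 0.0007005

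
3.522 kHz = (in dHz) 3.522e+04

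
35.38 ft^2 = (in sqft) 35.38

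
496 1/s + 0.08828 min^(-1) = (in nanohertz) 4.96e+11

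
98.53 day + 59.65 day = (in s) 1.367e+07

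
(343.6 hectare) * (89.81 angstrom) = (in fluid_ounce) 1043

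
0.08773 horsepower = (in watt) 65.42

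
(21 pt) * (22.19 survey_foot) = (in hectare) 5.011e-06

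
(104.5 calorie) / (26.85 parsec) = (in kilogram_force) 5.381e-17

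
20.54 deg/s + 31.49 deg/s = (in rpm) 8.672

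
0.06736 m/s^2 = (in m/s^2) 0.06736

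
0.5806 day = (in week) 0.08294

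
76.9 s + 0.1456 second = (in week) 0.0001274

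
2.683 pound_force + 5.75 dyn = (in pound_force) 2.683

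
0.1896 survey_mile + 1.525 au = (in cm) 2.281e+13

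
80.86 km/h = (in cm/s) 2246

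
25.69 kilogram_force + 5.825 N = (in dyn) 2.578e+07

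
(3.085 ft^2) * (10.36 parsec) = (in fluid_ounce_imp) 3.225e+21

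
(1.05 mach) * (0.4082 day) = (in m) 1.261e+07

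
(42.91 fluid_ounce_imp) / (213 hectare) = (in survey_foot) 1.878e-09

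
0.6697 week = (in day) 4.688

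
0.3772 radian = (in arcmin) 1297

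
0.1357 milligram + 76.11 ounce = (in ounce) 76.11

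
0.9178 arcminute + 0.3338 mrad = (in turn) 9.562e-05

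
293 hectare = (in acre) 724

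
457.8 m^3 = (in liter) 4.578e+05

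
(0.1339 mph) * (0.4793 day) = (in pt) 7.027e+06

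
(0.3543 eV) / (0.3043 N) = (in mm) 1.865e-16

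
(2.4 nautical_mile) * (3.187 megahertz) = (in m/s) 1.417e+10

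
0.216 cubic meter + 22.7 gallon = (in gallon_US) 79.76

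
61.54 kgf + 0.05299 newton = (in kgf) 61.55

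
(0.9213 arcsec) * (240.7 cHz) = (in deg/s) 0.000616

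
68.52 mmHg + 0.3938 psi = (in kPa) 11.85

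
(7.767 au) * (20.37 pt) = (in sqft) 8.988e+10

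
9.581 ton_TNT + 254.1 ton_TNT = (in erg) 1.103e+19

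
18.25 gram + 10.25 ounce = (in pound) 0.6809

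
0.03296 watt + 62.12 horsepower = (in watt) 4.632e+04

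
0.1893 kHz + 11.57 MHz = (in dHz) 1.157e+08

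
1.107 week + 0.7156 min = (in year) 0.02123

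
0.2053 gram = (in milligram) 205.3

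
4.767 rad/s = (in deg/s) 273.1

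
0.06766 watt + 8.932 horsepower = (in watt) 6661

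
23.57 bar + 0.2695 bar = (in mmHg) 1.788e+04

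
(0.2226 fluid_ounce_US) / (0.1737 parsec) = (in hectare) 1.228e-25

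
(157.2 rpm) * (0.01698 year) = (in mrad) 8.815e+09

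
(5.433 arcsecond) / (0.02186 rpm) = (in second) 0.01151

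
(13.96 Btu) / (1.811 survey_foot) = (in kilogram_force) 2721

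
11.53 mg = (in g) 0.01153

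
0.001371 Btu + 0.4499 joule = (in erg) 1.896e+07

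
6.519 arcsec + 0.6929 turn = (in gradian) 277.2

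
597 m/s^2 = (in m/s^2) 597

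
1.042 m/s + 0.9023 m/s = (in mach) 0.00571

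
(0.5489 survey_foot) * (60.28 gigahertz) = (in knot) 1.96e+10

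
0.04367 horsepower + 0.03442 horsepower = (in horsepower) 0.07809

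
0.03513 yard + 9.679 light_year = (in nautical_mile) 4.944e+13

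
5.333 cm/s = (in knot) 0.1037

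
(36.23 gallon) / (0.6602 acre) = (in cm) 0.005133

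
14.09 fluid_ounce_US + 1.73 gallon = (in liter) 6.965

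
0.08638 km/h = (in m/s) 0.02399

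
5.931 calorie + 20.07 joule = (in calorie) 10.73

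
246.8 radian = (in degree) 1.414e+04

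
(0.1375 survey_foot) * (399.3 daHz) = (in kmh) 602.4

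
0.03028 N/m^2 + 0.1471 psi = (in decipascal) 1.014e+04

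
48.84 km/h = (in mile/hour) 30.35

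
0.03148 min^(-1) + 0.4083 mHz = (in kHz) 9.33e-07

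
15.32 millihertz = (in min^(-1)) 0.9192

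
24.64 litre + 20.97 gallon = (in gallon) 27.48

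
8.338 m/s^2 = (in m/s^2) 8.338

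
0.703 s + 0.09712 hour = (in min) 5.839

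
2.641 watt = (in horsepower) 0.003542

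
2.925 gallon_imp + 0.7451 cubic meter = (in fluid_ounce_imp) 2.669e+04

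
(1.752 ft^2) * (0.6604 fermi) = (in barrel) 6.761e-16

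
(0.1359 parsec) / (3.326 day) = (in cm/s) 1.459e+12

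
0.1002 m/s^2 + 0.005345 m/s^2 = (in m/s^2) 0.1055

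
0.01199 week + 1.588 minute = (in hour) 2.041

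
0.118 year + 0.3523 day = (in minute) 6.253e+04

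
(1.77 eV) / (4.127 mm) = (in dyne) 6.871e-12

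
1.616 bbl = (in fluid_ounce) 8688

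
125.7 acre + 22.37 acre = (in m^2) 5.992e+05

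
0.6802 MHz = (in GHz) 0.0006802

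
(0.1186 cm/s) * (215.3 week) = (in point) 4.378e+08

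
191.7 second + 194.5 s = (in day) 0.00447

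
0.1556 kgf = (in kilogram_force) 0.1556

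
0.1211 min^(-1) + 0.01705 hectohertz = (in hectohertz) 0.01707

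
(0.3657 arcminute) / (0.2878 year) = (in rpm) 1.119e-10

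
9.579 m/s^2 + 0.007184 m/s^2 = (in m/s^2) 9.586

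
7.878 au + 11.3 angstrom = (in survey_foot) 3.867e+12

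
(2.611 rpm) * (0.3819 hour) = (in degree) 2.154e+04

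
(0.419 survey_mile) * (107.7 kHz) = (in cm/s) 7.262e+09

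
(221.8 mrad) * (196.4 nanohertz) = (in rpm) 4.16e-07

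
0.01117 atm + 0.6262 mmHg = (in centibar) 1.215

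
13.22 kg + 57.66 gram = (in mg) 1.328e+07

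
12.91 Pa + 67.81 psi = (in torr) 3507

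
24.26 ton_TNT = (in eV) 6.335e+29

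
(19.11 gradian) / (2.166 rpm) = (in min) 0.02206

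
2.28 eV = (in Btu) 3.462e-22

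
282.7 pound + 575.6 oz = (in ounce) 5099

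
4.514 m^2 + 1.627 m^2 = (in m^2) 6.141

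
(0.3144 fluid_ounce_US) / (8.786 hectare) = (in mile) 6.576e-14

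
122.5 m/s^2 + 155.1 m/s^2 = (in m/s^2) 277.6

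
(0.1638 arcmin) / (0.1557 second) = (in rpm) 0.002922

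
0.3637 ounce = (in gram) 10.31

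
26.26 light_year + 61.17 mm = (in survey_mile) 1.544e+14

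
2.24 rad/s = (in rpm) 21.39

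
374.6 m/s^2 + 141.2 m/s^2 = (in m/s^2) 515.8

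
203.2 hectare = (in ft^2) 2.187e+07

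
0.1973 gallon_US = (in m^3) 0.0007469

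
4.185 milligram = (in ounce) 0.0001476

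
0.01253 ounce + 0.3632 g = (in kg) 0.0007184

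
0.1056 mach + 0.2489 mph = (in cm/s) 3607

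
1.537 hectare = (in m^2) 1.537e+04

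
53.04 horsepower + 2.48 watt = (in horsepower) 53.04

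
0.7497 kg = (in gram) 749.7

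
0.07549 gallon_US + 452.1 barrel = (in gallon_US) 1.899e+04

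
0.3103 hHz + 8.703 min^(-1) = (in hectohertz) 0.3118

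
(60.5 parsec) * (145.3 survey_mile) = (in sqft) 4.699e+24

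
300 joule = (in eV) 1.872e+21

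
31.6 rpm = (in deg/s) 189.6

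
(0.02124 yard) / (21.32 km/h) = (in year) 1.04e-10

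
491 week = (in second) 2.97e+08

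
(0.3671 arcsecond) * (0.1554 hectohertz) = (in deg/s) 0.001585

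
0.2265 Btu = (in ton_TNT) 5.712e-08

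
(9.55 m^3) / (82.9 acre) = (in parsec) 9.225e-22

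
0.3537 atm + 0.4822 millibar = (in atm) 0.3542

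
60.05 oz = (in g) 1702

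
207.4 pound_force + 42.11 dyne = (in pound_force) 207.4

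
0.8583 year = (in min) 4.511e+05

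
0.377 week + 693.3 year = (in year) 693.3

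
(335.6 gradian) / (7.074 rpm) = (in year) 2.257e-07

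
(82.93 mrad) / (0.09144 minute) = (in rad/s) 0.01512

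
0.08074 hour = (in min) 4.844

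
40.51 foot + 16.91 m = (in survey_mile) 0.01818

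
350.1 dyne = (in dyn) 350.1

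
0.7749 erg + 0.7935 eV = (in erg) 0.7749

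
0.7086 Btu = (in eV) 4.666e+21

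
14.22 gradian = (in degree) 12.8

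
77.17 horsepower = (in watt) 5.755e+04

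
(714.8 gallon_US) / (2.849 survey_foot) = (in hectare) 0.0003116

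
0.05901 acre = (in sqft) 2570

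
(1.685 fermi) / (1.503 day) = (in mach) 3.811e-23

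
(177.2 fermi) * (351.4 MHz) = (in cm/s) 0.006227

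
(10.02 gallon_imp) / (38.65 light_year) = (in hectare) 1.246e-23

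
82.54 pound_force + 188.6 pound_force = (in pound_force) 271.1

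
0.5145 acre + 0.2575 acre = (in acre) 0.772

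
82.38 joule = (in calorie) 19.69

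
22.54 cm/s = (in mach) 0.000662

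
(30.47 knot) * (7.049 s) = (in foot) 362.5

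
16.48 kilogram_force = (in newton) 161.6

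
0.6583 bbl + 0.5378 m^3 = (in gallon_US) 169.7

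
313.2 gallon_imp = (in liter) 1424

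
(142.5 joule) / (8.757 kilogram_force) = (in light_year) 1.754e-16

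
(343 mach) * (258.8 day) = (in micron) 2.611e+18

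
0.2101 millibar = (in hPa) 0.2101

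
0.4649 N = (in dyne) 4.649e+04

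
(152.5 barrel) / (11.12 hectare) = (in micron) 218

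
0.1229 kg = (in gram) 122.9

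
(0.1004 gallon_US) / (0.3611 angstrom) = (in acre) 2601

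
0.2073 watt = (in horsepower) 0.000278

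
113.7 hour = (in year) 0.01298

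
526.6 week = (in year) 10.1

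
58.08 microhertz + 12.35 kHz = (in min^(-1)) 7.41e+05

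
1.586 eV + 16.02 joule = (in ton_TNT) 3.829e-09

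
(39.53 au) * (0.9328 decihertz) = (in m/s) 5.516e+11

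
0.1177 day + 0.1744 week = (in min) 1927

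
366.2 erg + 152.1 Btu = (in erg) 1.605e+12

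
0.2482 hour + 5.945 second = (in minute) 14.99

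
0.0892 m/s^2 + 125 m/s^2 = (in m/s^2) 125.1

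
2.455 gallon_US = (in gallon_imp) 2.044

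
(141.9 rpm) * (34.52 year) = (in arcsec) 3.337e+15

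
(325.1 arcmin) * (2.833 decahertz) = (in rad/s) 2.679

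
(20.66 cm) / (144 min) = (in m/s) 2.391e-05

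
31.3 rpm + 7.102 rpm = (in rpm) 38.4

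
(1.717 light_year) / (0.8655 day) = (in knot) 4.223e+11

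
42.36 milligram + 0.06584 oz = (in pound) 0.004208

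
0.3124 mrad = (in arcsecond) 64.44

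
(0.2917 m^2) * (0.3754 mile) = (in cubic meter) 176.2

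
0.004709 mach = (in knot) 3.117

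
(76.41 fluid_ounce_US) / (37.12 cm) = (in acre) 1.504e-06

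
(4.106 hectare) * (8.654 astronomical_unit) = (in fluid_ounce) 1.797e+21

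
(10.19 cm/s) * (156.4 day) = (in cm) 1.377e+08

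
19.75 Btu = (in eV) 1.301e+23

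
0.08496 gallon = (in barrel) 0.002023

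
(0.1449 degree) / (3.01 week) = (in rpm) 1.327e-08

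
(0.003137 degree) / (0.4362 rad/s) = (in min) 2.092e-06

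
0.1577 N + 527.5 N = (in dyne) 5.277e+07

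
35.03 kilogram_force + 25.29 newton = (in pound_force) 82.91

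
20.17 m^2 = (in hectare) 0.002017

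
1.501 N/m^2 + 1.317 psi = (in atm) 0.08963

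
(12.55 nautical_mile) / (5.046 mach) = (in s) 13.53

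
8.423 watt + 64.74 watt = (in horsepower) 0.09811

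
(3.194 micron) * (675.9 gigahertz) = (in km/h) 7.772e+06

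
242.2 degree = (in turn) 0.6728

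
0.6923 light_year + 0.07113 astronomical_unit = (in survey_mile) 4.07e+12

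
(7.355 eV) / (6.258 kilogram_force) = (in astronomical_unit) 1.284e-31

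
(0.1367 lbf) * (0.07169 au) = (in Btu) 6.181e+06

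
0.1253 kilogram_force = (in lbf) 0.2762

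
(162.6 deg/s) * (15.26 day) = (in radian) 3.742e+06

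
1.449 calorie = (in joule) 6.063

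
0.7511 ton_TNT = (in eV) 1.961e+28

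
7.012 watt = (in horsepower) 0.009403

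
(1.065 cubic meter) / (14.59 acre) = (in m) 1.804e-05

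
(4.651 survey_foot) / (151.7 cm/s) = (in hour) 0.0002596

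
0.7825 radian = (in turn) 0.1245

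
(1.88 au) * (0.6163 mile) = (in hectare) 2.789e+10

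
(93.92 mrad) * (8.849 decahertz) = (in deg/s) 476.2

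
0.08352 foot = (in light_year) 2.691e-18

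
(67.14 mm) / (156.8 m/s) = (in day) 4.956e-09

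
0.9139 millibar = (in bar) 0.0009139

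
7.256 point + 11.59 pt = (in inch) 0.2618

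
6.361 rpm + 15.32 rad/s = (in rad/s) 15.99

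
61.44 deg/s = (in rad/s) 1.072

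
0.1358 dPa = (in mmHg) 0.0001019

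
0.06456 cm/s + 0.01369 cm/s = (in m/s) 0.0007825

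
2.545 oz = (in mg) 7.215e+04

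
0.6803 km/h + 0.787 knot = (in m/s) 0.5938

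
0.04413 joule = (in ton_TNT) 1.055e-11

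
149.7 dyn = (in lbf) 0.0003365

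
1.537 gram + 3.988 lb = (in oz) 63.86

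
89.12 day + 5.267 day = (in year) 0.2586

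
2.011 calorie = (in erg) 8.414e+07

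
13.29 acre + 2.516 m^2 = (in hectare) 5.379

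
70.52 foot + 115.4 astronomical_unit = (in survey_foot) 5.664e+13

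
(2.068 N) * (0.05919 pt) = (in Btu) 4.093e-08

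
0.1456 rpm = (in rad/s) 0.01525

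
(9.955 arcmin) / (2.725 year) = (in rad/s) 3.37e-11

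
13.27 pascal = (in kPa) 0.01327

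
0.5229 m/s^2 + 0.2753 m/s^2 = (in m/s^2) 0.7982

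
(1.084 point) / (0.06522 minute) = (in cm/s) 0.009772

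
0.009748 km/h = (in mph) 0.006057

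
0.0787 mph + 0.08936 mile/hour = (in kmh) 0.2705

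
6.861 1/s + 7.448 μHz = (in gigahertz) 6.861e-09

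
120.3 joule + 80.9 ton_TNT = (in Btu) 3.208e+08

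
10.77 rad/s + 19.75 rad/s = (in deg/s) 1749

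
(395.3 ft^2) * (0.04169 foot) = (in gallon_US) 123.3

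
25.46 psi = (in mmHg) 1317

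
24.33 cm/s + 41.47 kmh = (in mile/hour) 26.31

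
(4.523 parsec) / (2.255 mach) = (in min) 3.029e+12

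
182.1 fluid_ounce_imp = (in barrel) 0.03254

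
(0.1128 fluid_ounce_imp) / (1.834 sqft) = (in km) 1.881e-08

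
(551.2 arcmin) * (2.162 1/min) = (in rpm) 0.05517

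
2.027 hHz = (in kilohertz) 0.2027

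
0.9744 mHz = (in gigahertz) 9.744e-13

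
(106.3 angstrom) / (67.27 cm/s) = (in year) 5.011e-16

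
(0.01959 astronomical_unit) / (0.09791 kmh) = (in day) 1.247e+06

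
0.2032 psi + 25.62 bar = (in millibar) 2.563e+04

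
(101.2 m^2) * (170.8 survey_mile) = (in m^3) 2.782e+07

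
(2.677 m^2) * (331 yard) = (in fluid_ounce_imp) 2.852e+07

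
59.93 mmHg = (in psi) 1.159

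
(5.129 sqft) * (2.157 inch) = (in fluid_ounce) 882.8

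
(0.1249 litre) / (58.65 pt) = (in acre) 1.492e-06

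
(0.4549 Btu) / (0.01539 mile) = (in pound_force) 4.356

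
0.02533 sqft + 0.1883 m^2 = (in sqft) 2.052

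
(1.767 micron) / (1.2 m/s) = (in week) 2.435e-12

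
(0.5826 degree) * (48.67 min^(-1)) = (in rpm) 0.07876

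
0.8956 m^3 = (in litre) 895.6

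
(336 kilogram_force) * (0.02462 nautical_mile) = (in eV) 9.377e+23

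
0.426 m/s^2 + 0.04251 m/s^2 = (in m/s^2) 0.4685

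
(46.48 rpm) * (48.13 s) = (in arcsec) 4.832e+07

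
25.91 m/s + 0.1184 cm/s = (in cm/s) 2591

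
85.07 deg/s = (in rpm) 14.18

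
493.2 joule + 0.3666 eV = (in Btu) 0.4675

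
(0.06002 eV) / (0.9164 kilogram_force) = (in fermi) 1.07e-06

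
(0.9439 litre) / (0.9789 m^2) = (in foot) 0.003164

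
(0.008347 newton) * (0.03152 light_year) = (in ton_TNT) 594.9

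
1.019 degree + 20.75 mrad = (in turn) 0.006133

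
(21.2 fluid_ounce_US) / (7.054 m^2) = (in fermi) 8.888e+10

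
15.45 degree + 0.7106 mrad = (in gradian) 17.21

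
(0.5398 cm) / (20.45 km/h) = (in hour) 2.64e-07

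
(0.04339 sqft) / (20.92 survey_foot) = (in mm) 0.6322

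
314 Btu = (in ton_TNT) 7.918e-05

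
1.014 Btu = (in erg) 1.07e+10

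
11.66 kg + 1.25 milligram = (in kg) 11.66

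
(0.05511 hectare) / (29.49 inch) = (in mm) 7.357e+05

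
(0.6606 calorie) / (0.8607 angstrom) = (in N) 3.211e+10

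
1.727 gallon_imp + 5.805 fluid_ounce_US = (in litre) 8.023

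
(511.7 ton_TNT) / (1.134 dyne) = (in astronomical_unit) 1.262e+06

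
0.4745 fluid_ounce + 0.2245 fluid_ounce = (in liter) 0.02067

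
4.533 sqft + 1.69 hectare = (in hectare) 1.69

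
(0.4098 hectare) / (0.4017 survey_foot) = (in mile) 20.8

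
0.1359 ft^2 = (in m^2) 0.01263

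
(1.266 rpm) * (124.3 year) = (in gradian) 3.308e+10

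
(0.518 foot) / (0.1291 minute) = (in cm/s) 2.038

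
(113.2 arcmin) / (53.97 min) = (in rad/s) 1.017e-05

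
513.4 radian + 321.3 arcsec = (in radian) 513.4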